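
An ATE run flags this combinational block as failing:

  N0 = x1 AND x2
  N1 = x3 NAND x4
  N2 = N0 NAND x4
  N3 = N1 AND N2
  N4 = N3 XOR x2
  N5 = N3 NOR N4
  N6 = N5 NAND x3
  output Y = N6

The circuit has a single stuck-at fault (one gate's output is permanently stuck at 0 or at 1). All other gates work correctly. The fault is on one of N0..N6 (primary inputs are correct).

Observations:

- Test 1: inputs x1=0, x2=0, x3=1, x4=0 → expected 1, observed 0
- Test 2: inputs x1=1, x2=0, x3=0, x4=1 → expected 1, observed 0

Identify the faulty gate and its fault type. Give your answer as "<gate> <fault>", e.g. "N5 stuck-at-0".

Fault-free values for test 1 (x1=0, x2=0, x3=1, x4=0): N0=0, N1=1, N2=1, N3=1, N4=1, N5=0, N6=1, giving Y=1. Observed 0.
Test 1: faults giving observed 0 are {N1 stuck-at-0, N2 stuck-at-0, N3 stuck-at-0, N5 stuck-at-1, N6 stuck-at-0}.
Test 2 (x1=1, x2=0, x3=0, x4=1): fault-free N0=0, N1=1, N2=1, N3=1, N4=1, N5=0, N6=1 → 1; observed 0. Eliminates N1 stuck-at-0, N2 stuck-at-0, N3 stuck-at-0, N5 stuck-at-1.
Only N6 stuck-at-0 is consistent with every test.

N6 stuck-at-0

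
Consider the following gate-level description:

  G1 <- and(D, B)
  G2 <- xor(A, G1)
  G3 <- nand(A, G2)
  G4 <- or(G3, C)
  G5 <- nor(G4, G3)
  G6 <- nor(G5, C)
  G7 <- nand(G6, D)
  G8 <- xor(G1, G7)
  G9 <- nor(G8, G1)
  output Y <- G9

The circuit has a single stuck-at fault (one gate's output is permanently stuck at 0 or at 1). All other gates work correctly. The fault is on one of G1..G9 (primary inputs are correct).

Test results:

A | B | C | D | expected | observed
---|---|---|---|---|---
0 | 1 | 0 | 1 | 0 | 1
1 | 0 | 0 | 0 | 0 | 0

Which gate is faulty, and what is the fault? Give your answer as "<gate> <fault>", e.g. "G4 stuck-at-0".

Fault-free values for test 1 (A=0, B=1, C=0, D=1): G1=1, G2=1, G3=1, G4=1, G5=0, G6=1, G7=0, G8=1, G9=0, giving Y=0. Observed 1.
Test 1: faults giving observed 1 are {G1 stuck-at-0, G9 stuck-at-1}.
Test 2 (A=1, B=0, C=0, D=0): fault-free G1=0, G2=1, G3=0, G4=0, G5=1, G6=0, G7=1, G8=1, G9=0 → 0; observed 0. Eliminates G9 stuck-at-1.
Only G1 stuck-at-0 is consistent with every test.

G1 stuck-at-0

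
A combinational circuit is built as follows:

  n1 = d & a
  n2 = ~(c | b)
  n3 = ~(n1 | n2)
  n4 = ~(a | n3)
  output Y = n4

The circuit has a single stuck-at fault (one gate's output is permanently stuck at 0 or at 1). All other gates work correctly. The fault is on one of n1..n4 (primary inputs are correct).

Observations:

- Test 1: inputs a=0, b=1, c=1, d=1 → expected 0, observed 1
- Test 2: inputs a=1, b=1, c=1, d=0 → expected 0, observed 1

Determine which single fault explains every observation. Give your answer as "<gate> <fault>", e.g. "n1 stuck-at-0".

Fault-free values for test 1 (a=0, b=1, c=1, d=1): n1=0, n2=0, n3=1, n4=0, giving Y=0. Observed 1.
Test 1: faults giving observed 1 are {n1 stuck-at-1, n2 stuck-at-1, n3 stuck-at-0, n4 stuck-at-1}.
Test 2 (a=1, b=1, c=1, d=0): fault-free n1=0, n2=0, n3=1, n4=0 → 0; observed 1. Eliminates n1 stuck-at-1, n2 stuck-at-1, n3 stuck-at-0.
Only n4 stuck-at-1 is consistent with every test.

n4 stuck-at-1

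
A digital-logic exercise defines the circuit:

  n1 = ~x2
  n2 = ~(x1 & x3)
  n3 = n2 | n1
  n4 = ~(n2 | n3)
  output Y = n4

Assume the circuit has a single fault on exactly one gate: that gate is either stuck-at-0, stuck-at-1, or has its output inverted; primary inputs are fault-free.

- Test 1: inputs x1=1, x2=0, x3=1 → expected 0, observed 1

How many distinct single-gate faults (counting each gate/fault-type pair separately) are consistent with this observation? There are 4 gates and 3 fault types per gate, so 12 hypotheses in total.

Fault-free: n1=1, n2=0, n3=1, n4=0 → 0. Observed 1.
  n1 stuck-at-0: output 1 ✓
  n1 stuck-at-1: output 0 ✗
  n1 inverted output: output 1 ✓
  n2 stuck-at-0: output 0 ✗
  n2 stuck-at-1: output 0 ✗
  n2 inverted output: output 0 ✗
  n3 stuck-at-0: output 1 ✓
  n3 stuck-at-1: output 0 ✗
  n3 inverted output: output 1 ✓
  n4 stuck-at-0: output 0 ✗
  n4 stuck-at-1: output 1 ✓
  n4 inverted output: output 1 ✓
Consistent faults: {n1 stuck-at-0, n1 inverted output, n3 stuck-at-0, n3 inverted output, n4 stuck-at-1, n4 inverted output} — 6 in all.

6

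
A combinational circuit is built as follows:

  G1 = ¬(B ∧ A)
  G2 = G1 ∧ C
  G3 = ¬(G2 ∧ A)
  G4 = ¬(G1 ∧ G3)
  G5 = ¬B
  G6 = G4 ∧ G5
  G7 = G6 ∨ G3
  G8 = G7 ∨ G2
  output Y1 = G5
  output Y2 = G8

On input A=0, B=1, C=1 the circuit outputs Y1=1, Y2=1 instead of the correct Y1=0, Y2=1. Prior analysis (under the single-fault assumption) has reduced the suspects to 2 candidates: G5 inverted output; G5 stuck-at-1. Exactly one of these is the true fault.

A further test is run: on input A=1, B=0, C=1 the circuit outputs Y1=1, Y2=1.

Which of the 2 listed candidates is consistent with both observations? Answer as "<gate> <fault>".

Evaluate each candidate on input A=1, B=0, C=1:
  G5 inverted output: G1=1, G2=1, G3=0, G4=1, G5=0 [inverted output], G6=0, G7=0, G8=1 → Y1=0, Y2=1 — eliminated
  G5 stuck-at-1: G1=1, G2=1, G3=0, G4=1, G5=1 [stuck-at-1], G6=1, G7=1, G8=1 → Y1=1, Y2=1 — matches
Only G5 stuck-at-1 reproduces the observed Y1=1, Y2=1.

G5 stuck-at-1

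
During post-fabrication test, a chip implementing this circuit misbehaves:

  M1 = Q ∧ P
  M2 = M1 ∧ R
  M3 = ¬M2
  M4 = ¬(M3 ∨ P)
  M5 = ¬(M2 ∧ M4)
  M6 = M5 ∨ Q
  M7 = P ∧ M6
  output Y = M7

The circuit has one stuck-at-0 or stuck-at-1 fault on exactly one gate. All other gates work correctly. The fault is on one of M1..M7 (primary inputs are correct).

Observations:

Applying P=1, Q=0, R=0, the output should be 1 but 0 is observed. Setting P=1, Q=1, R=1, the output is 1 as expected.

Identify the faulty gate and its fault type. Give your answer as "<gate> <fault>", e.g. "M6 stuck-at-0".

M5 stuck-at-0

Fault-free values for test 1 (P=1, Q=0, R=0): M1=0, M2=0, M3=1, M4=0, M5=1, M6=1, M7=1, giving Y=1. Observed 0.
Test 1: faults giving observed 0 are {M5 stuck-at-0, M6 stuck-at-0, M7 stuck-at-0}.
Test 2 (P=1, Q=1, R=1): fault-free M1=1, M2=1, M3=0, M4=0, M5=1, M6=1, M7=1 → 1; observed 1. Eliminates M6 stuck-at-0, M7 stuck-at-0.
Only M5 stuck-at-0 is consistent with every test.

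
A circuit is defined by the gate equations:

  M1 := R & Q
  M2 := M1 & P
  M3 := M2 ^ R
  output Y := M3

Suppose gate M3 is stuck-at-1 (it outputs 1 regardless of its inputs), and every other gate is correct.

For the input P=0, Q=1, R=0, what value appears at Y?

1

Propagate with M3 forced: M1=0, M2=0, M3=1 [stuck-at-1].
So Y = 1. (Without the fault it would be 0.)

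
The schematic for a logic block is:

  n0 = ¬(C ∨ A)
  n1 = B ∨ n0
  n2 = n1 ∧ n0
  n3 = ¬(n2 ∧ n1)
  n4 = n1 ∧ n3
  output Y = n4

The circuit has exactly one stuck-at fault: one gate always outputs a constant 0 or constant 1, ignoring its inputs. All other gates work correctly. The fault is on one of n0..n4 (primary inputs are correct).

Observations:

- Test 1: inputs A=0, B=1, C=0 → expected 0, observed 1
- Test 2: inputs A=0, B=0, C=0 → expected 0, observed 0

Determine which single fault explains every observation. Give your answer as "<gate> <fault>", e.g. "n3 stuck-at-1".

n0 stuck-at-0

Fault-free values for test 1 (A=0, B=1, C=0): n0=1, n1=1, n2=1, n3=0, n4=0, giving Y=0. Observed 1.
Test 1: faults giving observed 1 are {n0 stuck-at-0, n2 stuck-at-0, n3 stuck-at-1, n4 stuck-at-1}.
Test 2 (A=0, B=0, C=0): fault-free n0=1, n1=1, n2=1, n3=0, n4=0 → 0; observed 0. Eliminates n2 stuck-at-0, n3 stuck-at-1, n4 stuck-at-1.
Only n0 stuck-at-0 is consistent with every test.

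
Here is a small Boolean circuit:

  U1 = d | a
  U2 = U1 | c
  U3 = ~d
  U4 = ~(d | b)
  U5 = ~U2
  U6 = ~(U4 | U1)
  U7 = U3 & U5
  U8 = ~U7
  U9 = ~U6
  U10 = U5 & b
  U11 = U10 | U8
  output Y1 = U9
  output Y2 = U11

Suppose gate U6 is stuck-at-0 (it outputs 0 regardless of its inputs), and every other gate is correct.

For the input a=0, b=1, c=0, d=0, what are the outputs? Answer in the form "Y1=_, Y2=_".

Propagate with U6 forced: U1=0, U2=0, U3=1, U4=0, U5=1, U6=0 [stuck-at-0], U7=1, U8=0, U9=1, U10=1, U11=1.
So the outputs are Y1=1, Y2=1. (Without the fault they would be Y1=0, Y2=1.)

Y1=1, Y2=1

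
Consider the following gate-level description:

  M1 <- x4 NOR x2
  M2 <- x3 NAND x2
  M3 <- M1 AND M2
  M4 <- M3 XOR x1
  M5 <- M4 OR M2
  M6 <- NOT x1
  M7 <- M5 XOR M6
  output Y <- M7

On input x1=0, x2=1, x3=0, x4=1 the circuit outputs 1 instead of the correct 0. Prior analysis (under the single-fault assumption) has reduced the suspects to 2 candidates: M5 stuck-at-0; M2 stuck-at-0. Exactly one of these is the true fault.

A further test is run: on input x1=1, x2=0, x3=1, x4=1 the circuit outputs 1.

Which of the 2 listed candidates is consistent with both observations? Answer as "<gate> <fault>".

M2 stuck-at-0

Evaluate each candidate on input x1=1, x2=0, x3=1, x4=1:
  M5 stuck-at-0: M1=0, M2=1, M3=0, M4=1, M5=0 [stuck-at-0], M6=0, M7=0 → 0 — eliminated
  M2 stuck-at-0: M1=0, M2=0 [stuck-at-0], M3=0, M4=1, M5=1, M6=0, M7=1 → 1 — matches
Only M2 stuck-at-0 reproduces the observed 1.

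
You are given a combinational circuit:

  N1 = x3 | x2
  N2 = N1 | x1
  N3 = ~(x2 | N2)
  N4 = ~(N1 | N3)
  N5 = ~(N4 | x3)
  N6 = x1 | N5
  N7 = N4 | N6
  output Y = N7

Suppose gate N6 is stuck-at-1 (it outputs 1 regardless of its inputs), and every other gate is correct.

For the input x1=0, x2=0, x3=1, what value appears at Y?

1

Propagate with N6 forced: N1=1, N2=1, N3=0, N4=0, N5=0, N6=1 [stuck-at-1], N7=1.
So Y = 1. (Without the fault it would be 0.)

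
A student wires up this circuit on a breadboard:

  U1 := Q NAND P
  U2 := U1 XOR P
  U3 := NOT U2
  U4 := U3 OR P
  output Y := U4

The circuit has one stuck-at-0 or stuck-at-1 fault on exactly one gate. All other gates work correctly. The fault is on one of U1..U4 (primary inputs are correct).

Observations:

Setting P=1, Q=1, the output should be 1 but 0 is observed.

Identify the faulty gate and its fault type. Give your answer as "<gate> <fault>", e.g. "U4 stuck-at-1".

U4 stuck-at-0

Fault-free values for test 1 (P=1, Q=1): U1=0, U2=1, U3=0, U4=1, giving Y=1. Observed 0.
Test 1: faults giving observed 0 are {U4 stuck-at-0}.
Only U4 stuck-at-0 is consistent with every test.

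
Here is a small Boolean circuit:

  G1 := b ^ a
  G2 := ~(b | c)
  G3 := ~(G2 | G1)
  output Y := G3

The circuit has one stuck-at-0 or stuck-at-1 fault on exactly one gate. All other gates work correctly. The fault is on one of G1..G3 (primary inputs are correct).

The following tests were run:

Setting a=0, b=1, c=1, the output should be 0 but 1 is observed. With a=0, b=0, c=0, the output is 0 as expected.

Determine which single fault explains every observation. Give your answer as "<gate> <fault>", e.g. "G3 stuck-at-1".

Fault-free values for test 1 (a=0, b=1, c=1): G1=1, G2=0, G3=0, giving Y=0. Observed 1.
Test 1: faults giving observed 1 are {G1 stuck-at-0, G3 stuck-at-1}.
Test 2 (a=0, b=0, c=0): fault-free G1=0, G2=1, G3=0 → 0; observed 0. Eliminates G3 stuck-at-1.
Only G1 stuck-at-0 is consistent with every test.

G1 stuck-at-0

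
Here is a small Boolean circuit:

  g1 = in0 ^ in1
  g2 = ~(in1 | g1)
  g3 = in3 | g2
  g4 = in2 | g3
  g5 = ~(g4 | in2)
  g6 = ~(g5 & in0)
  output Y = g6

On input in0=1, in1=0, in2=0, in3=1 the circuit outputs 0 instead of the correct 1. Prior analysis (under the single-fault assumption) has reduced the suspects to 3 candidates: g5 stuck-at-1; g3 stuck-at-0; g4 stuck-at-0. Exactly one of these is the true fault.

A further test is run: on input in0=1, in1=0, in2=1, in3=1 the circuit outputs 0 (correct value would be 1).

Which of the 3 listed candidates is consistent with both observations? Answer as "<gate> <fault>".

Evaluate each candidate on input in0=1, in1=0, in2=1, in3=1:
  g5 stuck-at-1: g1=1, g2=0, g3=1, g4=1, g5=1 [stuck-at-1], g6=0 → 0 — matches
  g3 stuck-at-0: g1=1, g2=0, g3=0 [stuck-at-0], g4=1, g5=0, g6=1 → 1 — eliminated
  g4 stuck-at-0: g1=1, g2=0, g3=1, g4=0 [stuck-at-0], g5=0, g6=1 → 1 — eliminated
Only g5 stuck-at-1 reproduces the observed 0.

g5 stuck-at-1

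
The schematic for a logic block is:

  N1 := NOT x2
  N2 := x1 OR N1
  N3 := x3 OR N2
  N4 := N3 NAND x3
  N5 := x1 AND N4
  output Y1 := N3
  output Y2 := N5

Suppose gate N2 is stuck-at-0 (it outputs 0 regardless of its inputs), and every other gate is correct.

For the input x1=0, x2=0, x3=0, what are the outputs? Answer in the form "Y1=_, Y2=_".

Propagate with N2 forced: N1=1, N2=0 [stuck-at-0], N3=0, N4=1, N5=0.
So the outputs are Y1=0, Y2=0. (Without the fault they would be Y1=1, Y2=0.)

Y1=0, Y2=0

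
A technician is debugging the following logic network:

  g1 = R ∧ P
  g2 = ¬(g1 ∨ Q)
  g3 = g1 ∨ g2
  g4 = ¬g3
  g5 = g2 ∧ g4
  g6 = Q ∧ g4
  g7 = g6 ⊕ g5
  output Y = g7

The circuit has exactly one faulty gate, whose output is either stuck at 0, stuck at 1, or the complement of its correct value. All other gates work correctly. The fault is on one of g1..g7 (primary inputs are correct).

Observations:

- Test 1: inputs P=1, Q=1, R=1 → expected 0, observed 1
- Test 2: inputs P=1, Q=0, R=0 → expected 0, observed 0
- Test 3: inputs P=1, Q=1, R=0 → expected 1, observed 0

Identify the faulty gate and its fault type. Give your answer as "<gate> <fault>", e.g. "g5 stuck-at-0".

g1 inverted output

Fault-free values for test 1 (P=1, Q=1, R=1): g1=1, g2=0, g3=1, g4=0, g5=0, g6=0, g7=0, giving Y=0. Observed 1.
Test 1: faults giving observed 1 are {g1 stuck-at-0, g1 inverted output, g3 stuck-at-0, g3 inverted output, g4 stuck-at-1, g4 inverted output, g5 stuck-at-1, g5 inverted output, g6 stuck-at-1, g6 inverted output, g7 stuck-at-1, g7 inverted output}.
Test 2 (P=1, Q=0, R=0): fault-free g1=0, g2=1, g3=1, g4=0, g5=0, g6=0, g7=0 → 0; observed 0. Eliminates g3 stuck-at-0, g3 inverted output, g4 stuck-at-1, g4 inverted output, g5 stuck-at-1, g5 inverted output, g6 stuck-at-1, g6 inverted output, g7 stuck-at-1, g7 inverted output.
Test 3 (P=1, Q=1, R=0): fault-free g1=0, g2=0, g3=0, g4=1, g5=0, g6=1, g7=1 → 1; observed 0. Eliminates g1 stuck-at-0.
Only g1 inverted output is consistent with every test.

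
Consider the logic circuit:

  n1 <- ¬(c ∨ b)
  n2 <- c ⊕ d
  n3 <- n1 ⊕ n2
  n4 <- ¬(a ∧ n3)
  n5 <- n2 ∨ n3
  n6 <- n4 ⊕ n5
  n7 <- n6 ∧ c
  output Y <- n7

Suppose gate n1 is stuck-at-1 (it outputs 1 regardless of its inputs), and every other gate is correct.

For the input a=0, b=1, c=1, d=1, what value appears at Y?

Propagate with n1 forced: n1=1 [stuck-at-1], n2=0, n3=1, n4=1, n5=1, n6=0, n7=0.
So Y = 0. (Without the fault it would be 1.)

0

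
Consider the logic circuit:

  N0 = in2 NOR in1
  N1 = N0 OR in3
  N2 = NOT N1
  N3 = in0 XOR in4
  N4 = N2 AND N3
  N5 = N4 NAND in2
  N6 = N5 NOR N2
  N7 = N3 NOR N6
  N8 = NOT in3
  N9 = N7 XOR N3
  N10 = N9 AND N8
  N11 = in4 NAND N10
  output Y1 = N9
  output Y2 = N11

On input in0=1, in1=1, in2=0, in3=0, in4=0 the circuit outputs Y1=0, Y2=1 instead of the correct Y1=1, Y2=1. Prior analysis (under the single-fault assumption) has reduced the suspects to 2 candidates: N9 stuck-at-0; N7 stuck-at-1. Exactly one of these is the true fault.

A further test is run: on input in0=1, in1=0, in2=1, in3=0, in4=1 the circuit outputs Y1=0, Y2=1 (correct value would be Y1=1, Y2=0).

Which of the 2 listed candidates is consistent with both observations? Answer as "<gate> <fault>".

Evaluate each candidate on input in0=1, in1=0, in2=1, in3=0, in4=1:
  N9 stuck-at-0: N0=0, N1=0, N2=1, N3=0, N4=0, N5=1, N6=0, N7=1, N8=1, N9=0 [stuck-at-0], N10=0, N11=1 → Y1=0, Y2=1 — matches
  N7 stuck-at-1: N0=0, N1=0, N2=1, N3=0, N4=0, N5=1, N6=0, N7=1 [stuck-at-1], N8=1, N9=1, N10=1, N11=0 → Y1=1, Y2=0 — eliminated
Only N9 stuck-at-0 reproduces the observed Y1=0, Y2=1.

N9 stuck-at-0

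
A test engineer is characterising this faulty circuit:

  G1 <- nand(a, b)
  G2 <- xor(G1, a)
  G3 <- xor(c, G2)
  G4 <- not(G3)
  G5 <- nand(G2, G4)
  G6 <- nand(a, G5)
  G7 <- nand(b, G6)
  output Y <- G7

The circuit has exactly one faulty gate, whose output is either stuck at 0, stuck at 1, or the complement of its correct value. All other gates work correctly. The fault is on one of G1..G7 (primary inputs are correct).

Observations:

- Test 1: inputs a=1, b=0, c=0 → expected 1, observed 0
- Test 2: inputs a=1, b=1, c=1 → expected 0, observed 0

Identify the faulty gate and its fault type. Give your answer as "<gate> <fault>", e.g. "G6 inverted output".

G7 stuck-at-0

Fault-free values for test 1 (a=1, b=0, c=0): G1=1, G2=0, G3=0, G4=1, G5=1, G6=0, G7=1, giving Y=1. Observed 0.
Test 1: faults giving observed 0 are {G7 stuck-at-0, G7 inverted output}.
Test 2 (a=1, b=1, c=1): fault-free G1=0, G2=1, G3=0, G4=1, G5=0, G6=1, G7=0 → 0; observed 0. Eliminates G7 inverted output.
Only G7 stuck-at-0 is consistent with every test.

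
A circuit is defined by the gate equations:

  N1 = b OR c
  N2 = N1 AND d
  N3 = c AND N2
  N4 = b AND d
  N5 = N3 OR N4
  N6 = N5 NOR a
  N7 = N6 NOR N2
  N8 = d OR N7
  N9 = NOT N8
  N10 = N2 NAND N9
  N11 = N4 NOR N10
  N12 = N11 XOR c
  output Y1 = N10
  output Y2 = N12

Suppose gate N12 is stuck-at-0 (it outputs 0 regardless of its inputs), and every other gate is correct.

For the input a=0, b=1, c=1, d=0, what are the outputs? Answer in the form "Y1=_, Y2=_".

Y1=1, Y2=0

Propagate with N12 forced: N1=1, N2=0, N3=0, N4=0, N5=0, N6=1, N7=0, N8=0, N9=1, N10=1, N11=0, N12=0 [stuck-at-0].
So the outputs are Y1=1, Y2=0. (Without the fault they would be Y1=1, Y2=1.)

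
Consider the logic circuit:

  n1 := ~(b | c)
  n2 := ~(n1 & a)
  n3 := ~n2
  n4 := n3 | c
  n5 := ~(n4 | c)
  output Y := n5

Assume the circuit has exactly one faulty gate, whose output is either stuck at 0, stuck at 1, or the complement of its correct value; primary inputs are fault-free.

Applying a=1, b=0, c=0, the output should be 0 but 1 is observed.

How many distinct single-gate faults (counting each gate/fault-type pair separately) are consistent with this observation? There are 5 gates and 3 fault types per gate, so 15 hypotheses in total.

10

Fault-free: n1=1, n2=0, n3=1, n4=1, n5=0 → 0. Observed 1.
  n1: stuck-at-0, inverted output ✓; others ✗
  n2: stuck-at-1, inverted output ✓; others ✗
  n3: stuck-at-0, inverted output ✓; others ✗
  n4: stuck-at-0, inverted output ✓; others ✗
  n5: stuck-at-1, inverted output ✓; others ✗
Consistent faults: {n1 stuck-at-0, n1 inverted output, n2 stuck-at-1, n2 inverted output, n3 stuck-at-0, n3 inverted output, n4 stuck-at-0, n4 inverted output, n5 stuck-at-1, n5 inverted output} — 10 in all.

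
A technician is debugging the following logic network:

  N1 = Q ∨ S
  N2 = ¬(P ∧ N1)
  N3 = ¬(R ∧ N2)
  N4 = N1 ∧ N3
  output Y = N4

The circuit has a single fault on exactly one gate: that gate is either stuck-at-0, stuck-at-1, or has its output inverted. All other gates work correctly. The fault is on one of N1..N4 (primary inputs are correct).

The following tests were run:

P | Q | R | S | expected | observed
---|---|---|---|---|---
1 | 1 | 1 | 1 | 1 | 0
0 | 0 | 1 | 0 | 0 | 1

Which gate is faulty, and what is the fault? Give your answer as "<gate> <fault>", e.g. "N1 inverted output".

Fault-free values for test 1 (P=1, Q=1, R=1, S=1): N1=1, N2=0, N3=1, N4=1, giving Y=1. Observed 0.
Test 1: faults giving observed 0 are {N1 stuck-at-0, N1 inverted output, N2 stuck-at-1, N2 inverted output, N3 stuck-at-0, N3 inverted output, N4 stuck-at-0, N4 inverted output}.
Test 2 (P=0, Q=0, R=1, S=0): fault-free N1=0, N2=1, N3=0, N4=0 → 0; observed 1. Eliminates N1 stuck-at-0, N1 inverted output, N2 stuck-at-1, N2 inverted output, N3 stuck-at-0, N3 inverted output, N4 stuck-at-0.
Only N4 inverted output is consistent with every test.

N4 inverted output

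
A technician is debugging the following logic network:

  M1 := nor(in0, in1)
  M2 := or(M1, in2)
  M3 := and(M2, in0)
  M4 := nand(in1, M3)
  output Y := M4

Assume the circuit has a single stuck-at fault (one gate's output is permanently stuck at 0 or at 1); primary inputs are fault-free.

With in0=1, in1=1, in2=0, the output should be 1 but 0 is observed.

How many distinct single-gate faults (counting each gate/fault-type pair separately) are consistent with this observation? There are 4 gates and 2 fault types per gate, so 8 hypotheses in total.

4

Fault-free: M1=0, M2=0, M3=0, M4=1 → 1. Observed 0.
  M1 stuck-at-0: output 1 ✗
  M1 stuck-at-1: output 0 ✓
  M2 stuck-at-0: output 1 ✗
  M2 stuck-at-1: output 0 ✓
  M3 stuck-at-0: output 1 ✗
  M3 stuck-at-1: output 0 ✓
  M4 stuck-at-0: output 0 ✓
  M4 stuck-at-1: output 1 ✗
Consistent faults: {M1 stuck-at-1, M2 stuck-at-1, M3 stuck-at-1, M4 stuck-at-0} — 4 in all.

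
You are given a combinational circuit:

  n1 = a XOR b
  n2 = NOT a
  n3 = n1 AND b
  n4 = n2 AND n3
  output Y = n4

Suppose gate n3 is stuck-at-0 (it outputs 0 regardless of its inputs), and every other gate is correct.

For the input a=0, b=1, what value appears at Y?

Propagate with n3 forced: n1=1, n2=1, n3=0 [stuck-at-0], n4=0.
So Y = 0. (Without the fault it would be 1.)

0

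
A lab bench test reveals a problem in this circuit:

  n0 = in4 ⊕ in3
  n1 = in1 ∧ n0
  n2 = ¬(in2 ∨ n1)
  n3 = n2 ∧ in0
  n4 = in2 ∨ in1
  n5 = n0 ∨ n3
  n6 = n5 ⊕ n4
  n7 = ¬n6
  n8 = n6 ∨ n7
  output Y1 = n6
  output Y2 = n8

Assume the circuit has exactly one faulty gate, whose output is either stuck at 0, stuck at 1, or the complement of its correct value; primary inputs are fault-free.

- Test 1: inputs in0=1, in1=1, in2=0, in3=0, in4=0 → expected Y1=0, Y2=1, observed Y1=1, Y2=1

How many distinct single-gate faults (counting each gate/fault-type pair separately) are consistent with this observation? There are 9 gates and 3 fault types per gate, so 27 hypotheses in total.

12

Fault-free: n0=0, n1=0, n2=1, n3=1, n4=1, n5=1, n6=0, n7=1, n8=1 → Y1=0, Y2=1. Observed Y1=1, Y2=1.
  n0: none of the 3 fault types match ✗
  n1: stuck-at-1, inverted output ✓; others ✗
  n2: stuck-at-0, inverted output ✓; others ✗
  n3: stuck-at-0, inverted output ✓; others ✗
  n4: stuck-at-0, inverted output ✓; others ✗
  n5: stuck-at-0, inverted output ✓; others ✗
  n6: stuck-at-1, inverted output ✓; others ✗
  n7: none of the 3 fault types match ✗
  n8: none of the 3 fault types match ✗
Consistent faults: {n1 stuck-at-1, n1 inverted output, n2 stuck-at-0, n2 inverted output, n3 stuck-at-0, n3 inverted output, n4 stuck-at-0, n4 inverted output, n5 stuck-at-0, n5 inverted output, n6 stuck-at-1, n6 inverted output} — 12 in all.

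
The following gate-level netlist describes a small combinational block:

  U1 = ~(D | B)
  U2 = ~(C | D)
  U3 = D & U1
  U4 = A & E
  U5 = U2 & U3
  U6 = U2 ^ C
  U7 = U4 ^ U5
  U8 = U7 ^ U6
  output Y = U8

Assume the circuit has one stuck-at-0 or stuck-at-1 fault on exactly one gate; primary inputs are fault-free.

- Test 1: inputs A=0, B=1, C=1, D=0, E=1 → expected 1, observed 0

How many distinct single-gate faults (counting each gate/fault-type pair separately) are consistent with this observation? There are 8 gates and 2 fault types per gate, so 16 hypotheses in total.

6

Fault-free: U1=0, U2=0, U3=0, U4=0, U5=0, U6=1, U7=0, U8=1 → 1. Observed 0.
  U1: none of the 2 fault types match ✗
  U2: stuck-at-1 ✓; others ✗
  U3: none of the 2 fault types match ✗
  U4: stuck-at-1 ✓; others ✗
  U5: stuck-at-1 ✓; others ✗
  U6: stuck-at-0 ✓; others ✗
  U7: stuck-at-1 ✓; others ✗
  U8: stuck-at-0 ✓; others ✗
Consistent faults: {U2 stuck-at-1, U4 stuck-at-1, U5 stuck-at-1, U6 stuck-at-0, U7 stuck-at-1, U8 stuck-at-0} — 6 in all.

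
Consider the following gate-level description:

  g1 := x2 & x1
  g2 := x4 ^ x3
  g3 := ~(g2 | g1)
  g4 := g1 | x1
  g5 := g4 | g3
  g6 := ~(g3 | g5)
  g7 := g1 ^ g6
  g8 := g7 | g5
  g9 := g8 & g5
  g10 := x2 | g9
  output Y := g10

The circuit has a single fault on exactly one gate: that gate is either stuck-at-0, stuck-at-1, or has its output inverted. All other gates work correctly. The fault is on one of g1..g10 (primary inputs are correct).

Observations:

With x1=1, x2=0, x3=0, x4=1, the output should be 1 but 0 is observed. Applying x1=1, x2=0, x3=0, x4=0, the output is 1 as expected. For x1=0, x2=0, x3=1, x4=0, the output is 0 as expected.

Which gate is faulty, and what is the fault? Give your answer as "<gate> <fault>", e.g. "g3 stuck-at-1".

Fault-free values for test 1 (x1=1, x2=0, x3=0, x4=1): g1=0, g2=1, g3=0, g4=1, g5=1, g6=0, g7=0, g8=1, g9=1, g10=1, giving Y=1. Observed 0.
Test 1: faults giving observed 0 are {g4 stuck-at-0, g4 inverted output, g5 stuck-at-0, g5 inverted output, g8 stuck-at-0, g8 inverted output, g9 stuck-at-0, g9 inverted output, g10 stuck-at-0, g10 inverted output}.
Test 2 (x1=1, x2=0, x3=0, x4=0): fault-free g1=0, g2=0, g3=1, g4=1, g5=1, g6=0, g7=0, g8=1, g9=1, g10=1 → 1; observed 1. Eliminates g5 stuck-at-0, g5 inverted output, g8 stuck-at-0, g8 inverted output, g9 stuck-at-0, g9 inverted output, g10 stuck-at-0, g10 inverted output.
Test 3 (x1=0, x2=0, x3=1, x4=0): fault-free g1=0, g2=1, g3=0, g4=0, g5=0, g6=1, g7=1, g8=1, g9=0, g10=0 → 0; observed 0. Eliminates g4 inverted output.
Only g4 stuck-at-0 is consistent with every test.

g4 stuck-at-0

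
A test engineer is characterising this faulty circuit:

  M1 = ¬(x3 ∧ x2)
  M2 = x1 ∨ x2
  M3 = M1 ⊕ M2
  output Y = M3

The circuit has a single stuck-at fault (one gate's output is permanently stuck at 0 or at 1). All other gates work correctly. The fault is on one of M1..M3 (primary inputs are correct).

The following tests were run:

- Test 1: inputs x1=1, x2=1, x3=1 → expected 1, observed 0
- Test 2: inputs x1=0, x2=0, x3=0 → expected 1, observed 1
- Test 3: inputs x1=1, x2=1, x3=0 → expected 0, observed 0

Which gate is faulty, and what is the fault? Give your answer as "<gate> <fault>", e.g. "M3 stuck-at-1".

M1 stuck-at-1

Fault-free values for test 1 (x1=1, x2=1, x3=1): M1=0, M2=1, M3=1, giving Y=1. Observed 0.
Test 1: faults giving observed 0 are {M1 stuck-at-1, M2 stuck-at-0, M3 stuck-at-0}.
Test 2 (x1=0, x2=0, x3=0): fault-free M1=1, M2=0, M3=1 → 1; observed 1. Eliminates M3 stuck-at-0.
Test 3 (x1=1, x2=1, x3=0): fault-free M1=1, M2=1, M3=0 → 0; observed 0. Eliminates M2 stuck-at-0.
Only M1 stuck-at-1 is consistent with every test.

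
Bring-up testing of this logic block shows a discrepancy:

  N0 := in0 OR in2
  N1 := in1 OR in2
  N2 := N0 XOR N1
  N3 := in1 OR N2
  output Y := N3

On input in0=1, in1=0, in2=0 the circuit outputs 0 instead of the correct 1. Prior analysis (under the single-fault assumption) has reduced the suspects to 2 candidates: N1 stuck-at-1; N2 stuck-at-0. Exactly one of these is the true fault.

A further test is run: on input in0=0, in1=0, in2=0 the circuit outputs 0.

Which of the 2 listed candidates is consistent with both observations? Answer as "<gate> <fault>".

Evaluate each candidate on input in0=0, in1=0, in2=0:
  N1 stuck-at-1: N0=0, N1=1 [stuck-at-1], N2=1, N3=1 → 1 — eliminated
  N2 stuck-at-0: N0=0, N1=0, N2=0 [stuck-at-0], N3=0 → 0 — matches
Only N2 stuck-at-0 reproduces the observed 0.

N2 stuck-at-0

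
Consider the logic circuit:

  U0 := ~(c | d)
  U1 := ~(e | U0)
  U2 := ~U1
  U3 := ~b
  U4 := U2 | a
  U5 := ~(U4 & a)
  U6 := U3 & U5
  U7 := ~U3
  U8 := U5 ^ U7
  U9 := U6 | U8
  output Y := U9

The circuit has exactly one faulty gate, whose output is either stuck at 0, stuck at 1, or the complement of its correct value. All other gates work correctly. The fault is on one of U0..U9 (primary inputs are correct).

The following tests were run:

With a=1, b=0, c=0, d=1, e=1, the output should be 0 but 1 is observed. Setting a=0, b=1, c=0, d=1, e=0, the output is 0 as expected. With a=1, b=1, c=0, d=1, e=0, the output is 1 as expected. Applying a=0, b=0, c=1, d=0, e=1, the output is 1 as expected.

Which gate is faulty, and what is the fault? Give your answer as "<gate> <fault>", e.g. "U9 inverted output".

Fault-free values for test 1 (a=1, b=0, c=0, d=1, e=1): U0=0, U1=0, U2=1, U3=1, U4=1, U5=0, U6=0, U7=0, U8=0, U9=0, giving Y=0. Observed 1.
Test 1: faults giving observed 1 are {U3 stuck-at-0, U3 inverted output, U4 stuck-at-0, U4 inverted output, U5 stuck-at-1, U5 inverted output, U6 stuck-at-1, U6 inverted output, U7 stuck-at-1, U7 inverted output, U8 stuck-at-1, U8 inverted output, U9 stuck-at-1, U9 inverted output}.
Test 2 (a=0, b=1, c=0, d=1, e=0): fault-free U0=0, U1=1, U2=0, U3=0, U4=0, U5=1, U6=0, U7=1, U8=0, U9=0 → 0; observed 0. Eliminates U3 inverted output, U5 inverted output, U6 stuck-at-1, U6 inverted output, U7 inverted output, U8 stuck-at-1, U8 inverted output, U9 stuck-at-1, U9 inverted output.
Test 3 (a=1, b=1, c=0, d=1, e=0): fault-free U0=0, U1=1, U2=0, U3=0, U4=1, U5=0, U6=0, U7=1, U8=1, U9=1 → 1; observed 1. Eliminates U4 stuck-at-0, U4 inverted output, U5 stuck-at-1.
Test 4 (a=0, b=0, c=1, d=0, e=1): fault-free U0=0, U1=0, U2=1, U3=1, U4=1, U5=1, U6=1, U7=0, U8=1, U9=1 → 1; observed 1. Eliminates U3 stuck-at-0.
Only U7 stuck-at-1 is consistent with every test.

U7 stuck-at-1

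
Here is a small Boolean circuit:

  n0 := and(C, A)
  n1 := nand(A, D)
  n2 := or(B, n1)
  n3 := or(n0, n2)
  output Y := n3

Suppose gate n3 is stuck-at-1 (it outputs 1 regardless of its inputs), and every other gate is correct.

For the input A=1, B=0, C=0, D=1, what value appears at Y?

1

Propagate with n3 forced: n0=0, n1=0, n2=0, n3=1 [stuck-at-1].
So Y = 1. (Without the fault it would be 0.)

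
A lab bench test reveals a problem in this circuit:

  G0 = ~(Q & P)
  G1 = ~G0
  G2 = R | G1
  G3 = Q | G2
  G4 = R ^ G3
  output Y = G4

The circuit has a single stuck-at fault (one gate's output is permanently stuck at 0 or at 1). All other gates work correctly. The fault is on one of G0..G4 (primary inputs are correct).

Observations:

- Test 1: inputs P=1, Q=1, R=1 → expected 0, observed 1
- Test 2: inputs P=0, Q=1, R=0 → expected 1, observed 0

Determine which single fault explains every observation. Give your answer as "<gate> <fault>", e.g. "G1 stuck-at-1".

Fault-free values for test 1 (P=1, Q=1, R=1): G0=0, G1=1, G2=1, G3=1, G4=0, giving Y=0. Observed 1.
Test 1: faults giving observed 1 are {G3 stuck-at-0, G4 stuck-at-1}.
Test 2 (P=0, Q=1, R=0): fault-free G0=1, G1=0, G2=0, G3=1, G4=1 → 1; observed 0. Eliminates G4 stuck-at-1.
Only G3 stuck-at-0 is consistent with every test.

G3 stuck-at-0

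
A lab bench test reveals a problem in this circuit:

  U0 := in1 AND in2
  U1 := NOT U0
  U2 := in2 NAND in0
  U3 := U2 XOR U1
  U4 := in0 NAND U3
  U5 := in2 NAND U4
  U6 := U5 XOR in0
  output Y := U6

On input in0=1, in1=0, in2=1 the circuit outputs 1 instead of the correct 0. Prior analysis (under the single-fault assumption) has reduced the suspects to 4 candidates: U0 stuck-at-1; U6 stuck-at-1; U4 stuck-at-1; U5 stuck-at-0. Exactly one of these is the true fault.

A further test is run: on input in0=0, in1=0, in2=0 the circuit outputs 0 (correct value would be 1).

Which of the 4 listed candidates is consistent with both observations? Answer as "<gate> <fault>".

Evaluate each candidate on input in0=0, in1=0, in2=0:
  U0 stuck-at-1: U0=1 [stuck-at-1], U1=0, U2=1, U3=1, U4=1, U5=1, U6=1 → 1 — eliminated
  U6 stuck-at-1: U0=0, U1=1, U2=1, U3=0, U4=1, U5=1, U6=1 [stuck-at-1] → 1 — eliminated
  U4 stuck-at-1: U0=0, U1=1, U2=1, U3=0, U4=1 [stuck-at-1], U5=1, U6=1 → 1 — eliminated
  U5 stuck-at-0: U0=0, U1=1, U2=1, U3=0, U4=1, U5=0 [stuck-at-0], U6=0 → 0 — matches
Only U5 stuck-at-0 reproduces the observed 0.

U5 stuck-at-0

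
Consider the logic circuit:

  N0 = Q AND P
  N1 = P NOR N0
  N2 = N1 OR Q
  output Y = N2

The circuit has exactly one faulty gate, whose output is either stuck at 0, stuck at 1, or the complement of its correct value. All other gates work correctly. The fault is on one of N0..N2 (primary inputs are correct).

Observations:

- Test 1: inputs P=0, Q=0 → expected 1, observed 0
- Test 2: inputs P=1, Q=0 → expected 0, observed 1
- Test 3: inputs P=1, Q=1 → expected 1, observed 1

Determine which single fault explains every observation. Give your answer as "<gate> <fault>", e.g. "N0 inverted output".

N1 inverted output

Fault-free values for test 1 (P=0, Q=0): N0=0, N1=1, N2=1, giving Y=1. Observed 0.
Test 1: faults giving observed 0 are {N0 stuck-at-1, N0 inverted output, N1 stuck-at-0, N1 inverted output, N2 stuck-at-0, N2 inverted output}.
Test 2 (P=1, Q=0): fault-free N0=0, N1=0, N2=0 → 0; observed 1. Eliminates N0 stuck-at-1, N0 inverted output, N1 stuck-at-0, N2 stuck-at-0.
Test 3 (P=1, Q=1): fault-free N0=1, N1=0, N2=1 → 1; observed 1. Eliminates N2 inverted output.
Only N1 inverted output is consistent with every test.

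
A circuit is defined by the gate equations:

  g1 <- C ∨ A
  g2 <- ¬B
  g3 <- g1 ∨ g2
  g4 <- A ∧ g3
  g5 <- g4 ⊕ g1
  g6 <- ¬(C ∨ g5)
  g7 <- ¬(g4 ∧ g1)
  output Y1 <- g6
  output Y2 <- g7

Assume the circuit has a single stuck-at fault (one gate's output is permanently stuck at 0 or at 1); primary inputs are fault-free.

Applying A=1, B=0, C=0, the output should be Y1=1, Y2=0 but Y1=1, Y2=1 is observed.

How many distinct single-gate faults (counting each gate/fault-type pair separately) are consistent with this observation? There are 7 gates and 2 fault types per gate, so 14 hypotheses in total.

1

Fault-free: g1=1, g2=1, g3=1, g4=1, g5=0, g6=1, g7=0 → Y1=1, Y2=0. Observed Y1=1, Y2=1.
  g1 stuck-at-0: output Y1=0, Y2=1 ✗
  g1 stuck-at-1: output Y1=1, Y2=0 ✗
  g2 stuck-at-0: output Y1=1, Y2=0 ✗
  g2 stuck-at-1: output Y1=1, Y2=0 ✗
  g3 stuck-at-0: output Y1=0, Y2=1 ✗
  g3 stuck-at-1: output Y1=1, Y2=0 ✗
  g4 stuck-at-0: output Y1=0, Y2=1 ✗
  g4 stuck-at-1: output Y1=1, Y2=0 ✗
  g5 stuck-at-0: output Y1=1, Y2=0 ✗
  g5 stuck-at-1: output Y1=0, Y2=0 ✗
  g6 stuck-at-0: output Y1=0, Y2=0 ✗
  g6 stuck-at-1: output Y1=1, Y2=0 ✗
  g7 stuck-at-0: output Y1=1, Y2=0 ✗
  g7 stuck-at-1: output Y1=1, Y2=1 ✓
Consistent faults: {g7 stuck-at-1} — 1 in all.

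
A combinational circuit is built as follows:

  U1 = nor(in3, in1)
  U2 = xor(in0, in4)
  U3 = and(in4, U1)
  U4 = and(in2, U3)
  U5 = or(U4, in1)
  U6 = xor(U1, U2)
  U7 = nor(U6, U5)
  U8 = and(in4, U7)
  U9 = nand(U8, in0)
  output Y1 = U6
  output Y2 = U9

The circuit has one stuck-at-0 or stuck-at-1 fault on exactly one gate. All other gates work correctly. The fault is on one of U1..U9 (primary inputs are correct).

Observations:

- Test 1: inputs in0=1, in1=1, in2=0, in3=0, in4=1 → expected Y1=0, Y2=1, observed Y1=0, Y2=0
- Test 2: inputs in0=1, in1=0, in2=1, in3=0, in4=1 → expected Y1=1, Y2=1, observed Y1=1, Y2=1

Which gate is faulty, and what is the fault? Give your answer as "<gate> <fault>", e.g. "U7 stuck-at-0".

U5 stuck-at-0

Fault-free values for test 1 (in0=1, in1=1, in2=0, in3=0, in4=1): U1=0, U2=0, U3=0, U4=0, U5=1, U6=0, U7=0, U8=0, U9=1, giving Y1=0, Y2=1. Observed Y1=0, Y2=0.
Test 1: faults giving observed Y1=0, Y2=0 are {U5 stuck-at-0, U7 stuck-at-1, U8 stuck-at-1, U9 stuck-at-0}.
Test 2 (in0=1, in1=0, in2=1, in3=0, in4=1): fault-free U1=1, U2=0, U3=1, U4=1, U5=1, U6=1, U7=0, U8=0, U9=1 → Y1=1, Y2=1; observed Y1=1, Y2=1. Eliminates U7 stuck-at-1, U8 stuck-at-1, U9 stuck-at-0.
Only U5 stuck-at-0 is consistent with every test.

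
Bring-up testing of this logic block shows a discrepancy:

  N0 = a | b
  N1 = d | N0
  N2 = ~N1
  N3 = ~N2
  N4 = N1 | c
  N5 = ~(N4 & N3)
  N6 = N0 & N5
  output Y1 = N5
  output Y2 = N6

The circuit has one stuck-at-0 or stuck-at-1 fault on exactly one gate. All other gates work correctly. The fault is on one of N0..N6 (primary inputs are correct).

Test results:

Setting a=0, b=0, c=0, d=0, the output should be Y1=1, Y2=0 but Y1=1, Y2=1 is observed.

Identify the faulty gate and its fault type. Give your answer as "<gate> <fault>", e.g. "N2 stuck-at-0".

Fault-free values for test 1 (a=0, b=0, c=0, d=0): N0=0, N1=0, N2=1, N3=0, N4=0, N5=1, N6=0, giving Y1=1, Y2=0. Observed Y1=1, Y2=1.
Test 1: faults giving observed Y1=1, Y2=1 are {N6 stuck-at-1}.
Only N6 stuck-at-1 is consistent with every test.

N6 stuck-at-1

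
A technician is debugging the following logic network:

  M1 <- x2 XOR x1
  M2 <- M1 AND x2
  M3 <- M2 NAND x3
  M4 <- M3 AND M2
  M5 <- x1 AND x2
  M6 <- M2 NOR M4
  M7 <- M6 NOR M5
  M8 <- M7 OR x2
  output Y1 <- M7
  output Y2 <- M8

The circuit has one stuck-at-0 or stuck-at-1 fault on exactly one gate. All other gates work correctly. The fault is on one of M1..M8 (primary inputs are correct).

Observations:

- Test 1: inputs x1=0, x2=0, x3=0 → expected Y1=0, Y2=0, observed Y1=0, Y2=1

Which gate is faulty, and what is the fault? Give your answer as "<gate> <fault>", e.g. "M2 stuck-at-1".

Fault-free values for test 1 (x1=0, x2=0, x3=0): M1=0, M2=0, M3=1, M4=0, M5=0, M6=1, M7=0, M8=0, giving Y1=0, Y2=0. Observed Y1=0, Y2=1.
Test 1: faults giving observed Y1=0, Y2=1 are {M8 stuck-at-1}.
Only M8 stuck-at-1 is consistent with every test.

M8 stuck-at-1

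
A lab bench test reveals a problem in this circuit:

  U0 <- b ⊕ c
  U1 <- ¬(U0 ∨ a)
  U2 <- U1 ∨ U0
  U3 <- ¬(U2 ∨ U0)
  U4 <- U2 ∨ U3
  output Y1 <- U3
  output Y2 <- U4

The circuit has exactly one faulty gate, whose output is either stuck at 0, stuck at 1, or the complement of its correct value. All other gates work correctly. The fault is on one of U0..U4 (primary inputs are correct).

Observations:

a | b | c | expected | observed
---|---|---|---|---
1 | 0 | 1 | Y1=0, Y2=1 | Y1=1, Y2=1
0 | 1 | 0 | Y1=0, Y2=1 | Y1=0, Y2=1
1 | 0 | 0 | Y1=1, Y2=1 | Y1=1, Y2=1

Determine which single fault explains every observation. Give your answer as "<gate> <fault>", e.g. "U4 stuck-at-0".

U0 stuck-at-0

Fault-free values for test 1 (a=1, b=0, c=1): U0=1, U1=0, U2=1, U3=0, U4=1, giving Y1=0, Y2=1. Observed Y1=1, Y2=1.
Test 1: faults giving observed Y1=1, Y2=1 are {U0 stuck-at-0, U0 inverted output, U3 stuck-at-1, U3 inverted output}.
Test 2 (a=0, b=1, c=0): fault-free U0=1, U1=0, U2=1, U3=0, U4=1 → Y1=0, Y2=1; observed Y1=0, Y2=1. Eliminates U3 stuck-at-1, U3 inverted output.
Test 3 (a=1, b=0, c=0): fault-free U0=0, U1=0, U2=0, U3=1, U4=1 → Y1=1, Y2=1; observed Y1=1, Y2=1. Eliminates U0 inverted output.
Only U0 stuck-at-0 is consistent with every test.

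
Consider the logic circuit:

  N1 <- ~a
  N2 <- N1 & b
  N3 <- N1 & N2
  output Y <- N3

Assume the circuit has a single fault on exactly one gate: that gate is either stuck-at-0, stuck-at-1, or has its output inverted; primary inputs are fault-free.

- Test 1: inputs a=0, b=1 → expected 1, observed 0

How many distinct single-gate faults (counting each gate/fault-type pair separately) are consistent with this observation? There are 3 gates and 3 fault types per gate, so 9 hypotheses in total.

Fault-free: N1=1, N2=1, N3=1 → 1. Observed 0.
  N1 stuck-at-0: output 0 ✓
  N1 stuck-at-1: output 1 ✗
  N1 inverted output: output 0 ✓
  N2 stuck-at-0: output 0 ✓
  N2 stuck-at-1: output 1 ✗
  N2 inverted output: output 0 ✓
  N3 stuck-at-0: output 0 ✓
  N3 stuck-at-1: output 1 ✗
  N3 inverted output: output 0 ✓
Consistent faults: {N1 stuck-at-0, N1 inverted output, N2 stuck-at-0, N2 inverted output, N3 stuck-at-0, N3 inverted output} — 6 in all.

6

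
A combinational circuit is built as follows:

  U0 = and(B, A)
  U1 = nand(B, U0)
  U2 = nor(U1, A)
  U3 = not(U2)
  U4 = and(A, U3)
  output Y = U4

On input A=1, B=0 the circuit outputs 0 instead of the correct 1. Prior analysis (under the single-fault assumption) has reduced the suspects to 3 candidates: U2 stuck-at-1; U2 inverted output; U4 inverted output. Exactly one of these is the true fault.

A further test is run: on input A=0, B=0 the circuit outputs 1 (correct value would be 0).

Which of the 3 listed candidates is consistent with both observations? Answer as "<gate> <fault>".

U4 inverted output

Evaluate each candidate on input A=0, B=0:
  U2 stuck-at-1: U0=0, U1=1, U2=1 [stuck-at-1], U3=0, U4=0 → 0 — eliminated
  U2 inverted output: U0=0, U1=1, U2=1 [inverted output], U3=0, U4=0 → 0 — eliminated
  U4 inverted output: U0=0, U1=1, U2=0, U3=1, U4=1 [inverted output] → 1 — matches
Only U4 inverted output reproduces the observed 1.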